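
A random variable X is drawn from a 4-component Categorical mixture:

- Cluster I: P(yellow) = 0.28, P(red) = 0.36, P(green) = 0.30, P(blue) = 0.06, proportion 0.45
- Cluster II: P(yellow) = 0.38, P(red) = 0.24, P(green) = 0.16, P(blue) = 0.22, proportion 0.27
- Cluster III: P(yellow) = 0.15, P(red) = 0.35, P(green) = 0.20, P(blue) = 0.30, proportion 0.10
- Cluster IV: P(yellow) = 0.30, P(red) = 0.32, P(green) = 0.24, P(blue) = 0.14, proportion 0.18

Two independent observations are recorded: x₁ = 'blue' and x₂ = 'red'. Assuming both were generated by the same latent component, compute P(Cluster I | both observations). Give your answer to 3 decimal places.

0.228

P(component k | x) = π_k·f_k(x) / marginal(x), where marginal(x) = Σ_j π_j·f_j(x).
Since both observations come from the same component, the likelihood for component k is f_k(x₁)·f_k(x₂).
  f_I = [0.06] × [0.36] = 0.0216
  f_II = [0.22] × [0.24] = 0.0528
  f_III = [0.3] × [0.35] = 0.105
  f_IV = [0.14] × [0.32] = 0.0448
Multiply by the mixture weights:
  π_I·f_I = 0.45 × 0.0216 = 0.00972
  π_II·f_II = 0.27 × 0.0528 = 0.014256
  π_III·f_III = 0.10 × 0.105 = 0.0105
  π_IV·f_IV = 0.18 × 0.0448 = 0.008064
Sum: 0.00972 + 0.014256 + 0.0105 + 0.008064 = 0.04254
Responsibility of Cluster I: 0.00972 / 0.04254 ≈ 0.228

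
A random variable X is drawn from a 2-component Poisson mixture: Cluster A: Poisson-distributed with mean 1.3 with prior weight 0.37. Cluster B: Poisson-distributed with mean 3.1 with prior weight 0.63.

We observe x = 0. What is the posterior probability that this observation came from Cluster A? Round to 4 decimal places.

0.7804

Posterior ∝ prior × likelihood, so P(k | x) ∝ P(Z=k) f_k(x); normalise over all components.
Evaluate each component's likelihood at the observed value:
  p_A = 0.272532
  p_B = 0.0450492
Prior × likelihood for each component:
  P(Z=A)·p_A = 0.37 × 0.272532 = 0.100837
  P(Z=B)·p_B = 0.63 × 0.0450492 = 0.028381
Marginal: 0.100837 + 0.028381 = 0.129218
P(Cluster A | 0) ≈ 0.7804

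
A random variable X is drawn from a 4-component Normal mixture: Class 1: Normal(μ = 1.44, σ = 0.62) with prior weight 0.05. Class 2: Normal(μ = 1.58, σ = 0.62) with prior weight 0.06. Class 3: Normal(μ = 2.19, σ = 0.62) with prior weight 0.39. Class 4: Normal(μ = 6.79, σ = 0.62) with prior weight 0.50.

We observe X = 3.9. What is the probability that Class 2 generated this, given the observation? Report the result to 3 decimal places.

Apply Bayes' rule: the posterior for each component is proportional to its prior times its likelihood at x.
Evaluate each component's likelihood at the observed value:
  L_1 = 0.000245457
  L_2 = 0.000586145
  L_3 = 0.0143449
  L_4 = 1.23147e-05
Weight by the priors:
  w_1·L_1 = 0.05 × 0.000245457 = 1.22728e-05
  w_2·L_2 = 0.06 × 0.000586145 = 3.51687e-05
  w_3·L_3 = 0.39 × 0.0143449 = 0.0055945
  w_4·L_4 = 0.50 × 1.23147e-05 = 6.15735e-06
Evidence: 1.22728e-05 + 3.51687e-05 + 0.0055945 + 6.15735e-06 = 0.0056481
Responsibility of Class 2: 3.51687e-05 / 0.0056481 ≈ 0.006

0.006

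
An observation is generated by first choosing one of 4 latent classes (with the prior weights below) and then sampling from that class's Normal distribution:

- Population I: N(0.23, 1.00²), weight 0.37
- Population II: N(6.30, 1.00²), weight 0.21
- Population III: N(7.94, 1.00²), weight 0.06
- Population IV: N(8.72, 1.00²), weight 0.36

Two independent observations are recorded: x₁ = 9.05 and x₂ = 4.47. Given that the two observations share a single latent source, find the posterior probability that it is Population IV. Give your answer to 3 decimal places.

Posterior ∝ prior × likelihood, so P(k | x) ∝ w_k f_k(x); normalise over all components.
Since both observations come from the same component, the likelihood for component k is f_k(x₁)·f_k(x₂).
  f_I = [5.11099e-18] × [4.97879e-05] = 2.54465e-22
  f_II = [0.00909356] × [0.0747663] = 0.000679892
  f_III = [0.215458] × [0.000968862] = 0.000208749
  f_IV = [0.377801] × [4.77186e-05] = 1.80281e-05
Unnormalised posteriors:
  w_I·f_I = 0.37 × 2.54465e-22 = 9.41522e-23
  w_II·f_II = 0.21 × 0.000679892 = 0.000142777
  w_III·f_III = 0.06 × 0.000208749 = 1.2525e-05
  w_IV·f_IV = 0.36 × 1.80281e-05 = 6.49013e-06
Evidence: 9.41522e-23 + 0.000142777 + 1.2525e-05 + 6.49013e-06 = 0.000161792
So the posterior for Population IV is 6.49013e-06 / 0.000161792 ≈ 0.040.

0.040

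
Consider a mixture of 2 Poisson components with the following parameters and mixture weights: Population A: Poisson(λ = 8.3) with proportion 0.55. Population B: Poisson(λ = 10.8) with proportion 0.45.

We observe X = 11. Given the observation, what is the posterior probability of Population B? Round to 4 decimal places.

P(component k | x) = π_k·f_k(x) / marginal(x), where marginal(x) = Σ_j π_j·f_j(x).
Component likelihoods at x = 11:
  f_A = e^(−8.3)·8.3^11/11! = 0.0801787
  f_B = e^(−10.8)·10.8^11/11! = 0.119159
Multiply by the mixture weights:
  π_A·f_A = 0.55 × 0.0801787 = 0.0440983
  π_B·f_B = 0.45 × 0.119159 = 0.0536213
Sum: 0.0440983 + 0.0536213 = 0.0977196
So the posterior for Population B is 0.0536213 / 0.0977196 ≈ 0.5487.

0.5487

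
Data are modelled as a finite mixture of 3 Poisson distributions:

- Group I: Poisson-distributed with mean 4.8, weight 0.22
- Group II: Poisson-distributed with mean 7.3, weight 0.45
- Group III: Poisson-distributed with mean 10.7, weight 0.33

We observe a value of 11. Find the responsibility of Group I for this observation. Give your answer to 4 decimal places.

P(component k | x) = w_k·f_k(x) / marginal(x), where marginal(x) = Σ_j w_j·f_j(x).
Poisson probabilities:
  L_I = 0.00642517
  L_II = 0.0530941
  L_III = 0.118882
Unnormalised posteriors:
  w_I·L_I = 0.22 × 0.00642517 = 0.00141354
  w_II·L_II = 0.45 × 0.0530941 = 0.0238923
  w_III·L_III = 0.33 × 0.118882 = 0.0392309
Marginal: 0.00141354 + 0.0238923 + 0.0392309 = 0.0645368
P(Group I | data) ≈ 0.0219

0.0219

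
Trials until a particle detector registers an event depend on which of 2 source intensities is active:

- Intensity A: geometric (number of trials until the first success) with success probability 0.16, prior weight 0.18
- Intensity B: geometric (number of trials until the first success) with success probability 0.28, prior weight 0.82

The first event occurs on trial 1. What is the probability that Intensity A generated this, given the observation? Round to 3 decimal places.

0.111

The responsibility of component k is P(Z=k) f_k(x) divided by Σ_j P(Z=j) f_j(x).
Evaluate each component's likelihood at the observed value:
  p_A = 0.16·(1−0.16)^0 = 0.16·1 = 0.16
  p_B = 0.28·(1−0.28)^0 = 0.28·1 = 0.28
Weight by the priors:
  P(Z=A)·p_A = 0.18 × 0.16 = 0.0288
  P(Z=B)·p_B = 0.82 × 0.28 = 0.2296
Denominator: 0.0288 + 0.2296 = 0.2584
P(Intensity A | data) = 0.0288 / 0.2584 ≈ 0.111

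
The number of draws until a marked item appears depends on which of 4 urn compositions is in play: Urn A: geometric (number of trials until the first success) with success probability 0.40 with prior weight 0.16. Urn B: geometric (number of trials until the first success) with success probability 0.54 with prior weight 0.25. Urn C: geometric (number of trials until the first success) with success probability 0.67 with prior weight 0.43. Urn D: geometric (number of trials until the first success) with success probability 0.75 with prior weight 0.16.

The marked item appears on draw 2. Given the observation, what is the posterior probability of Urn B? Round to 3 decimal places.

By Bayes' theorem, P(k | x) = π_k f_k(x) / Σ_j π_j f_j(x).
Component likelihoods at x = 2:
  p_A = 0.24
  p_B = 0.2484
  p_C = 0.2211
  p_D = 0.1875
Multiply by the mixture weights:
  π_A·p_A = 0.16 × 0.24 = 0.0384
  π_B·p_B = 0.25 × 0.2484 = 0.0621
  π_C·p_C = 0.43 × 0.2211 = 0.095073
  π_D·p_D = 0.16 × 0.1875 = 0.03
Sum: 0.0384 + 0.0621 + 0.095073 + 0.03 = 0.225573
P(Urn B | 2) = 0.0621 / 0.225573 ≈ 0.275

0.275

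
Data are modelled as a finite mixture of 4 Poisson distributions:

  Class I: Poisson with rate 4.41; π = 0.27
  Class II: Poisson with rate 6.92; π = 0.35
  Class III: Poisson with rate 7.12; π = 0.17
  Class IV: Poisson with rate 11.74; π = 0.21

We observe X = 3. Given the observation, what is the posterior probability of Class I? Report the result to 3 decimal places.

By Bayes' theorem, P(k | x) = π_k f_k(x) / Σ_j π_j f_j(x).
Poisson probabilities:
  f_I = e^(−4.41)·4.41^3/3! = 0.17375
  f_II = e^(−6.92)·6.92^3/3! = 0.0545568
  f_III = e^(−7.12)·7.12^3/3! = 0.0486533
  f_IV = e^(−11.74)·11.74^3/3! = 0.002149
Multiply by the mixture weights:
  π_I·f_I = 0.27 × 0.17375 = 0.0469126
  π_II·f_II = 0.35 × 0.0545568 = 0.0190949
  π_III·f_III = 0.17 × 0.0486533 = 0.00827106
  π_IV·f_IV = 0.21 × 0.002149 = 0.000451289
Sum: 0.0469126 + 0.0190949 + 0.00827106 + 0.000451289 = 0.0747299
So the posterior for Class I is 0.0469126 / 0.0747299 ≈ 0.628.

0.628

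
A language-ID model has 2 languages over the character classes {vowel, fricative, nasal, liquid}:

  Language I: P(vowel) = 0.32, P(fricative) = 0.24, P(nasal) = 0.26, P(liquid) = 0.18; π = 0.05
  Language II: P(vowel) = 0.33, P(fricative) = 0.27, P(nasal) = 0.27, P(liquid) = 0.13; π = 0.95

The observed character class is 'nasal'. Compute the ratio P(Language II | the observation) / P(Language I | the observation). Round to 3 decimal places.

Since P(k|x) ∝ w_k f_k(x), the posterior odds are w_i f_i(x) / (w_j f_j(x)).
Component likelihoods at x = 'nasal':
  f_I = P(nasal | comp) = 0.26
  f_II = P(nasal | comp) = 0.27
Odds = (0.95/0.05) × (0.27/0.26) = 19 × 1.03846 ≈ 19.731

19.731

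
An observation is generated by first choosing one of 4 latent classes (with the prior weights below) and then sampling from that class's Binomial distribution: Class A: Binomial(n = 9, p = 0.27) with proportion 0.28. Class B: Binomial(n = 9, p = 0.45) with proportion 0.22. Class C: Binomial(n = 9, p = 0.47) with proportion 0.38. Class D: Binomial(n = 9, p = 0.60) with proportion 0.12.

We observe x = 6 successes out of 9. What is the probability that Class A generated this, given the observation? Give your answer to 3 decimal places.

0.032

Apply Bayes' rule: the posterior for each component is proportional to its prior times its likelihood at x.
Binomial probabilities:
  L_A = C(9,6)·0.27^6·0.73^3 = 84·0.00038742·0.389017 = 0.0126599
  L_B = C(9,6)·0.45^6·0.55^3 = 84·0.00830377·0.166375 = 0.116049
  L_C = C(9,6)·0.47^6·0.53^3 = 84·0.0107792·0.148877 = 0.134801
  L_D = C(9,6)·0.60^6·0.40^3 = 84·0.046656·0.064 = 0.250823
Unnormalised posteriors:
  P(Z=A)·L_A = 0.28 × 0.0126599 = 0.00354477
  P(Z=B)·L_B = 0.22 × 0.116049 = 0.0255308
  P(Z=C)·L_C = 0.38 × 0.134801 = 0.0512245
  P(Z=D)·L_D = 0.12 × 0.250823 = 0.0300987
Denominator: 0.00354477 + 0.0255308 + 0.0512245 + 0.0300987 = 0.110399
P(Class A | data) ≈ 0.032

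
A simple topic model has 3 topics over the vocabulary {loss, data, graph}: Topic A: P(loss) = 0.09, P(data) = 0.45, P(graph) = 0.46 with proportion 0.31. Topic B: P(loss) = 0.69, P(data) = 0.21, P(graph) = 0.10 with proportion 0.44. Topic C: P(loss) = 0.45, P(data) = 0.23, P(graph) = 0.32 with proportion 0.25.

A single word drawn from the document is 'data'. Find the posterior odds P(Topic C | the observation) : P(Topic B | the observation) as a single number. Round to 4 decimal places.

0.6223

Posterior odds = (w_i f_i(x)) / (w_j f_j(x)); the normalising sum cancels.
Categorical probabilities:
  f_A = P(data | comp) = 0.45
  f_B = P(data | comp) = 0.21
  f_C = P(data | comp) = 0.23
Odds = (0.25/0.44) × (0.23/0.21) = 0.568182 × 1.09524 ≈ 0.6223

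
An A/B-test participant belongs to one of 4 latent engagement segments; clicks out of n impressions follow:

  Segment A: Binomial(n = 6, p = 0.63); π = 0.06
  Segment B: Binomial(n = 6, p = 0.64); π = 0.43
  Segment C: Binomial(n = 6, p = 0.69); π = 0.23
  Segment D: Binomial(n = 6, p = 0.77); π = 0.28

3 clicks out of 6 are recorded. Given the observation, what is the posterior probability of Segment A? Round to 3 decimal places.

Posterior ∝ prior × likelihood, so P(k | x) ∝ w_k f_k(x); normalise over all components.
Binomial probabilities:
  f_A = 0.253313
  f_B = 0.244612
  f_C = 0.195732
  f_D = 0.111093
Prior × likelihood for each component:
  w_A·f_A = 0.06 × 0.253313 = 0.0151988
  w_B·f_B = 0.43 × 0.244612 = 0.105183
  w_C·f_C = 0.23 × 0.195732 = 0.0450184
  w_D·f_D = 0.28 × 0.111093 = 0.031106
Normaliser: 0.0151988 + 0.105183 + 0.0450184 + 0.031106 = 0.196506
P(Segment A | data) = 0.0151988 / 0.196506 ≈ 0.077

0.077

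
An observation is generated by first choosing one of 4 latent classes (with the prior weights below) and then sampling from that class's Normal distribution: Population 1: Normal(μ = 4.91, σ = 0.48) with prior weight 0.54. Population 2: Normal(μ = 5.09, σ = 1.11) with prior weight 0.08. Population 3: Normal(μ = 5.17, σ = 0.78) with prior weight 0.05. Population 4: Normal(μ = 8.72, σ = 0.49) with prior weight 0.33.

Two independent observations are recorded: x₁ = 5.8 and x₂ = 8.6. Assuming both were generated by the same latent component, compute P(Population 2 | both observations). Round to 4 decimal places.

0.9895

The responsibility of component k is P(Z=k) f_k(x) divided by Σ_j P(Z=j) f_j(x).
Since both observations come from the same component, the likelihood for component k is f_k(x₁)·f_k(x₂).
  L_1 = [(1/(0.48·√(2π)))·exp(−(5.8−4.91)²/(2·0.48²)) = 0.831130·exp(-1.71897) = 0.148981] × [1.22117e-13] = 1.81931e-14
  L_2 = [(1/(1.11·√(2π)))·exp(−(5.8−5.09)²/(2·1.11²)) = 0.359407·exp(-0.20457) = 0.292916] × [0.00242255] = 0.000709606
  L_3 = [(1/(0.78·√(2π)))·exp(−(5.8−5.17)²/(2·0.78²)) = 0.511464·exp(-0.32618) = 0.36911] × [3.23402e-05] = 1.19371e-05
  L_4 = [(1/(0.49·√(2π)))·exp(−(5.8−8.72)²/(2·0.49²)) = 0.814168·exp(-17.75594) = 1.58274e-08] × [0.790115] = 1.25055e-08
Prior × likelihood for each component:
  P(Z=1)·L_1 = 0.54 × 1.81931e-14 = 9.82428e-15
  P(Z=2)·L_2 = 0.08 × 0.000709606 = 5.67684e-05
  P(Z=3)·L_3 = 0.05 × 1.19371e-05 = 5.96855e-07
  P(Z=4)·L_4 = 0.33 × 1.25055e-08 = 4.1268e-09
Marginal: 9.82428e-15 + 5.67684e-05 + 5.96855e-07 + 4.1268e-09 = 5.73694e-05
So the posterior for Population 2 is 5.67684e-05 / 5.73694e-05 ≈ 0.9895.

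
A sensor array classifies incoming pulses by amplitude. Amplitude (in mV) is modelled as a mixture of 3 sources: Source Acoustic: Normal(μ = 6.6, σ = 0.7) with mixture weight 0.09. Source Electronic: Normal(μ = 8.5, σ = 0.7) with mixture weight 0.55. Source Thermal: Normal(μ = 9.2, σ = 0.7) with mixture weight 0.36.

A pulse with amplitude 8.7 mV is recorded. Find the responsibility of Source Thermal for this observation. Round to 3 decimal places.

0.345

P(component k | x) = π_k·f_k(x) / marginal(x), where marginal(x) = Σ_j π_j·f_j(x).
Component likelihoods at x = 8.7 mV:
  p_Acoustic = (1/(0.7·√(2π)))·exp(−(8.7−6.6)²/(2·0.7²)) = 0.569918·exp(-4.50000) = 0.00633121
  p_Electronic = (1/(0.7·√(2π)))·exp(−(8.7−8.5)²/(2·0.7²)) = 0.569918·exp(-0.04082) = 0.547124
  p_Thermal = (1/(0.7·√(2π)))·exp(−(8.7−9.2)²/(2·0.7²)) = 0.569918·exp(-0.25510) = 0.441593
Prior × likelihood for each component:
  π_Acoustic·p_Acoustic = 0.09 × 0.00633121 = 0.000569809
  π_Electronic·p_Electronic = 0.55 × 0.547124 = 0.300918
  π_Thermal·p_Thermal = 0.36 × 0.441593 = 0.158974
Denominator: 0.000569809 + 0.300918 + 0.158974 = 0.460462
P(Source Thermal | data) = 0.158974 / 0.460462 ≈ 0.345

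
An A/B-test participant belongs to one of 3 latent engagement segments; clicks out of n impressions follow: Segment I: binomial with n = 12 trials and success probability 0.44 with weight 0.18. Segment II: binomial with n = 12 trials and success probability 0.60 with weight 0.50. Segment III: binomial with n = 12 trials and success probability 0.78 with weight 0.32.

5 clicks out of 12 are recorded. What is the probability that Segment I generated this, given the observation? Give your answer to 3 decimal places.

0.437

The responsibility of component k is w_k f_k(x) divided by Σ_j w_j f_j(x).
Binomial probabilities:
  p_I = 0.225582
  p_II = 0.100902
  p_III = 0.0057037
Multiply by the mixture weights:
  w_I·p_I = 0.18 × 0.225582 = 0.0406048
  w_II·p_II = 0.50 × 0.100902 = 0.0504512
  w_III·p_III = 0.32 × 0.0057037 = 0.00182519
Normaliser: 0.0406048 + 0.0504512 + 0.00182519 = 0.0928812
So the posterior for Segment I is 0.0406048 / 0.0928812 ≈ 0.437.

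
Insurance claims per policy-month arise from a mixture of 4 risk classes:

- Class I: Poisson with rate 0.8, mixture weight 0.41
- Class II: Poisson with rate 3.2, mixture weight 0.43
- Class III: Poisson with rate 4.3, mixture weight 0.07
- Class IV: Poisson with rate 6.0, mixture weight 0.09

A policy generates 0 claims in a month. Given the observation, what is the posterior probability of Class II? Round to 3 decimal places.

Posterior ∝ prior × likelihood, so P(k | x) ∝ π_k f_k(x); normalise over all components.
Component likelihoods at x = 0 claims:
  L_I = e^(−0.8)·0.8^0/0! = 0.449329
  L_II = e^(−3.2)·3.2^0/0! = 0.0407622
  L_III = e^(−4.3)·4.3^0/0! = 0.0135686
  L_IV = e^(−6.0)·6.0^0/0! = 0.00247875
Multiply by the mixture weights:
  π_I·L_I = 0.41 × 0.449329 = 0.184225
  π_II·L_II = 0.43 × 0.0407622 = 0.0175277
  π_III·L_III = 0.07 × 0.0135686 = 0.000949799
  π_IV·L_IV = 0.09 × 0.00247875 = 0.000223088
Sum: 0.184225 + 0.0175277 + 0.000949799 + 0.000223088 = 0.202926
P(Class II | x) = 0.0175277 / 0.202926 ≈ 0.086

0.086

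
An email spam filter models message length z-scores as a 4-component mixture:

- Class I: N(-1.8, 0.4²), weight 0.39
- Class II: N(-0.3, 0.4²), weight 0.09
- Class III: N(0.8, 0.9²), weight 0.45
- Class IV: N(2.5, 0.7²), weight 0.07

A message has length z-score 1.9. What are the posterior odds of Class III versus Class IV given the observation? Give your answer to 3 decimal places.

The posterior odds equal the prior odds times the likelihood ratio: (π_i/π_j)·(f_i(x)/f_j(x)).
Component likelihoods at x = 1.9:
  L_I = (1/(0.4·√(2π)))·exp(−(1.9−-1.8)²/(2·0.4²)) = 0.997356·exp(-42.78125) = 2.62536e-19
  L_II = (1/(0.4·√(2π)))·exp(−(1.9−-0.3)²/(2·0.4²)) = 0.997356·exp(-15.12500) = 2.69244e-07
  L_III = (1/(0.9·√(2π)))·exp(−(1.9−0.8)²/(2·0.9²)) = 0.443269·exp(-0.74691) = 0.210033
  L_IV = (1/(0.7·√(2π)))·exp(−(1.9−2.5)²/(2·0.7²)) = 0.569918·exp(-0.36735) = 0.394707
0.0945148 / 0.0276295 ≈ 3.421

3.421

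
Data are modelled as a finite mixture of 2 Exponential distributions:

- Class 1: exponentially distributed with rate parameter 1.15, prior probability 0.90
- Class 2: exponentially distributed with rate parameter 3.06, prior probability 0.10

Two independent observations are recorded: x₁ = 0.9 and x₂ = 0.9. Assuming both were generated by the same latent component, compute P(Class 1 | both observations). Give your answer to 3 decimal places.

0.975

P(component k | x) = P(Z=k)·f_k(x) / marginal(x), where marginal(x) = Σ_j P(Z=j)·f_j(x).
Since both observations come from the same component, the likelihood for component k is f_k(x₁)·f_k(x₂).
  f_1 = [0.40851] × [0.40851] = 0.166881
  f_2 = [0.194838] × [0.194838] = 0.037962
Unnormalised posteriors:
  P(Z=1)·f_1 = 0.90 × 0.166881 = 0.150193
  P(Z=2)·f_2 = 0.10 × 0.037962 = 0.0037962
Evidence: 0.150193 + 0.0037962 = 0.153989
P(Class 1 | x₁, x₂) = 0.150193 / 0.153989 ≈ 0.975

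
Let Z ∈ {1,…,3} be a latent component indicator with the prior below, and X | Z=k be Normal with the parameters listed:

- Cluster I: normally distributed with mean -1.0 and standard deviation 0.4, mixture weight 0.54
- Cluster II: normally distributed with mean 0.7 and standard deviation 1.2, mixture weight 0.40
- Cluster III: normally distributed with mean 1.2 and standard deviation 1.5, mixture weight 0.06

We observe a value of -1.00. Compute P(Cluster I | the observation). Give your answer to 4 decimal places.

0.9086

P(component k | x) = w_k·f_k(x) / marginal(x), where marginal(x) = Σ_j w_j·f_j(x).
Component likelihoods at x = -1.00:
  L_I = (1/(0.4·√(2π)))·exp(−(-1.00−-1.0)²/(2·0.4²)) = 0.997356·exp(-0.00000) = 0.997356
  L_II = (1/(1.2·√(2π)))·exp(−(-1.00−0.7)²/(2·1.2²)) = 0.332452·exp(-1.00347) = 0.121878
  L_III = (1/(1.5·√(2π)))·exp(−(-1.00−1.2)²/(2·1.5²)) = 0.265962·exp(-1.07556) = 0.0907217
Multiply by the mixture weights:
  w_I·L_I = 0.54 × 0.997356 = 0.538572
  w_II·L_II = 0.40 × 0.121878 = 0.0487513
  w_III·L_III = 0.06 × 0.0907217 = 0.0054433
Normaliser: 0.538572 + 0.0487513 + 0.0054433 = 0.592767
P(Cluster I | the observation) = 0.538572 / 0.592767 ≈ 0.9086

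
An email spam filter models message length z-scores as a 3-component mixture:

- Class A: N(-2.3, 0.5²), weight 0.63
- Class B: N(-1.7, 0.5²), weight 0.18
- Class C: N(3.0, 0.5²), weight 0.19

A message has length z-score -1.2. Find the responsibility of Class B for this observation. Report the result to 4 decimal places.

By Bayes' theorem, P(k | x) = P(Z=k) f_k(x) / Σ_j P(Z=j) f_j(x).
Evaluate each component's likelihood at the observed value:
  L_A = (1/(0.5·√(2π)))·exp(−(-1.2−-2.3)²/(2·0.5²)) = 0.797885·exp(-2.42000) = 0.0709492
  L_B = (1/(0.5·√(2π)))·exp(−(-1.2−-1.7)²/(2·0.5²)) = 0.797885·exp(-0.50000) = 0.483941
  L_C = (1/(0.5·√(2π)))·exp(−(-1.2−3.0)²/(2·0.5²)) = 0.797885·exp(-35.28000) = 3.80216e-16
Multiply by the mixture weights:
  P(Z=A)·L_A = 0.63 × 0.0709492 = 0.044698
  P(Z=B)·L_B = 0.18 × 0.483941 = 0.0871095
  P(Z=C)·L_C = 0.19 × 3.80216e-16 = 7.22411e-17
Evidence: 0.044698 + 0.0871095 + 7.22411e-17 = 0.131807
So the posterior for Class B is 0.0871095 / 0.131807 ≈ 0.6609.

0.6609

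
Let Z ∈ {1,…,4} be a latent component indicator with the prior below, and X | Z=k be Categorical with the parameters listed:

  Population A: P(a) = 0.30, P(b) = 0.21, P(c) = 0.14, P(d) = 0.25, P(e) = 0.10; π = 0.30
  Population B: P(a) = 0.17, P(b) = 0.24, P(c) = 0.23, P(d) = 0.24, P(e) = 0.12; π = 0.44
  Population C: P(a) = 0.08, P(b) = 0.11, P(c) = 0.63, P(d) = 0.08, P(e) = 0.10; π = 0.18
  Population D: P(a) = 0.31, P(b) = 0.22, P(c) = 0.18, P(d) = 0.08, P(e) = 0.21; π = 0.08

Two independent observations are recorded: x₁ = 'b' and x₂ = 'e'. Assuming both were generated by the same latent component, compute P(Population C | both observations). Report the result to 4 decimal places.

0.0803

By Bayes' theorem, P(k | x) = π_k f_k(x) / Σ_j π_j f_j(x).
Since both observations come from the same component, the likelihood for component k is f_k(x₁)·f_k(x₂).
  L_A = [P(b | comp) = 0.21] × [0.1] = 0.021
  L_B = [P(b | comp) = 0.24] × [0.12] = 0.0288
  L_C = [P(b | comp) = 0.11] × [0.1] = 0.011
  L_D = [P(b | comp) = 0.22] × [0.21] = 0.0462
Weight by the priors:
  π_A·L_A = 0.30 × 0.021 = 0.0063
  π_B·L_B = 0.44 × 0.0288 = 0.012672
  π_C·L_C = 0.18 × 0.011 = 0.00198
  π_D·L_D = 0.08 × 0.0462 = 0.003696
Evidence: 0.0063 + 0.012672 + 0.00198 + 0.003696 = 0.024648
So the posterior for Population C is 0.00198 / 0.024648 ≈ 0.0803.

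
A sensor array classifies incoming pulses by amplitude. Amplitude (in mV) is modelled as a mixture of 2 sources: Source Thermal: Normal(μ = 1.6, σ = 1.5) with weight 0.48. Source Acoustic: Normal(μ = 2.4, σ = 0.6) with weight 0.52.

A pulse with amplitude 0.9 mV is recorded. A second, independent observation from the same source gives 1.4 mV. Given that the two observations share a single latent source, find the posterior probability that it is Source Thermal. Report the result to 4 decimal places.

P(component k | x) = w_k·f_k(x) / marginal(x), where marginal(x) = Σ_j w_j·f_j(x).
Since both observations come from the same component, the likelihood for component k is f_k(x₁)·f_k(x₂).
  p_Thermal = [(1/(1.5·√(2π)))·exp(−(0.9−1.6)²/(2·1.5²)) = 0.265962·exp(-0.10889) = 0.238522] × [0.263608] = 0.0628764
  p_Acoustic = [(1/(0.6·√(2π)))·exp(−(0.9−2.4)²/(2·0.6²)) = 0.664904·exp(-3.12500) = 0.0292138] × [0.165795] = 0.00484351
Weight by the priors:
  w_Thermal·p_Thermal = 0.48 × 0.0628764 = 0.0301807
  w_Acoustic·p_Acoustic = 0.52 × 0.00484351 = 0.00251863
Sum: 0.0301807 + 0.00251863 = 0.0326993
So the posterior for Source Thermal is 0.0301807 / 0.0326993 ≈ 0.9230.

0.9230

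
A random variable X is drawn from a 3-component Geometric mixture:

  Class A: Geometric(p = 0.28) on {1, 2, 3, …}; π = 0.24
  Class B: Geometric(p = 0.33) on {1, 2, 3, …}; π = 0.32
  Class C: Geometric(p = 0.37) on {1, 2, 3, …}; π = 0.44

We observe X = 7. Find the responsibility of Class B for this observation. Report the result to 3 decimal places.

0.328

Posterior ∝ prior × likelihood, so P(k | x) ∝ w_k f_k(x); normalise over all components.
Geometric probabilities:
  f_A = 0.0390079
  f_B = 0.0298513
  f_C = 0.0231337
Prior × likelihood for each component:
  w_A·f_A = 0.24 × 0.0390079 = 0.00936191
  w_B·f_B = 0.32 × 0.0298513 = 0.00955241
  w_C·f_C = 0.44 × 0.0231337 = 0.0101788
Normaliser: 0.00936191 + 0.00955241 + 0.0101788 = 0.0290931
Responsibility of Class B: 0.00955241 / 0.0290931 ≈ 0.328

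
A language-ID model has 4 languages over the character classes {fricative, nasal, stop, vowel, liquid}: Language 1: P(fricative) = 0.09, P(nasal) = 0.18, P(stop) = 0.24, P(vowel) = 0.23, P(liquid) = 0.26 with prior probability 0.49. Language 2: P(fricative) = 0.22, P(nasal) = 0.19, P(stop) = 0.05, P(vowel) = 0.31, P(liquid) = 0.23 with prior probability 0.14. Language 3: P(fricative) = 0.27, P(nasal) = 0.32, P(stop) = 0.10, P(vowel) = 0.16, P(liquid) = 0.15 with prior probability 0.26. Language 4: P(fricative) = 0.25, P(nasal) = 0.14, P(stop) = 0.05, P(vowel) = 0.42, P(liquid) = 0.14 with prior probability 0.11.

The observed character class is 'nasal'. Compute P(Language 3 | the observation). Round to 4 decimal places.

P(component k | x) = w_k·f_k(x) / marginal(x), where marginal(x) = Σ_j w_j·f_j(x).
Categorical probabilities:
  f_1 = P(nasal | comp) = 0.18
  f_2 = P(nasal | comp) = 0.19
  f_3 = P(nasal | comp) = 0.32
  f_4 = P(nasal | comp) = 0.14
Multiply by the mixture weights:
  w_1·f_1 = 0.49 × 0.18 = 0.0882
  w_2·f_2 = 0.14 × 0.19 = 0.0266
  w_3·f_3 = 0.26 × 0.32 = 0.0832
  w_4·f_4 = 0.11 × 0.14 = 0.0154
Normaliser: 0.0882 + 0.0266 + 0.0832 + 0.0154 = 0.2134
Responsibility of Language 3: 0.0832 / 0.2134 ≈ 0.3899

0.3899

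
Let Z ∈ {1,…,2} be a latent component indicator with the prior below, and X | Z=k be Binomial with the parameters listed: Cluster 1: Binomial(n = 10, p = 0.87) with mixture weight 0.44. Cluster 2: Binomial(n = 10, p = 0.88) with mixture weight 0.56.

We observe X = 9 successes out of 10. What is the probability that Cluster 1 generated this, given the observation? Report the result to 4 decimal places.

0.4344

The responsibility of component k is w_k f_k(x) divided by Σ_j w_j f_j(x).
Component likelihoods at x = 9 successes out of 10:
  p_1 = C(10,9)·0.87^9·0.13^1 = 10·0.285544·0.13 = 0.371207
  p_2 = C(10,9)·0.88^9·0.12^1 = 10·0.316478·0.12 = 0.379774
Weight by the priors:
  w_1·p_1 = 0.44 × 0.371207 = 0.163331
  w_2·p_2 = 0.56 × 0.379774 = 0.212673
Denominator: 0.163331 + 0.212673 = 0.376005
P(Cluster 1 | data) = 0.163331 / 0.376005 ≈ 0.4344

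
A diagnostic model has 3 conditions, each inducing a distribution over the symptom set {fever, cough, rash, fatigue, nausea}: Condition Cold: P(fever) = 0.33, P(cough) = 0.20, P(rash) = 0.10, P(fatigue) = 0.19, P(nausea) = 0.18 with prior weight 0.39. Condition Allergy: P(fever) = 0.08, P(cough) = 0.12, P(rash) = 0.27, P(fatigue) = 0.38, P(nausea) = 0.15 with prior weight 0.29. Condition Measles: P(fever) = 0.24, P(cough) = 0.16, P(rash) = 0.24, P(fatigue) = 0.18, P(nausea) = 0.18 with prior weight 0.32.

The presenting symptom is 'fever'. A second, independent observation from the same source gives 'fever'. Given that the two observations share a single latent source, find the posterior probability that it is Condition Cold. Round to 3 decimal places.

0.677

P(component k | x) = π_k·f_k(x) / marginal(x), where marginal(x) = Σ_j π_j·f_j(x).
Since both observations come from the same component, the likelihood for component k is f_k(x₁)·f_k(x₂).
  L_Cold = [P(fever | comp) = 0.33] × [0.33] = 0.1089
  L_Allergy = [P(fever | comp) = 0.08] × [0.08] = 0.0064
  L_Measles = [P(fever | comp) = 0.24] × [0.24] = 0.0576
Unnormalised posteriors:
  π_Cold·L_Cold = 0.39 × 0.1089 = 0.042471
  π_Allergy·L_Allergy = 0.29 × 0.0064 = 0.001856
  π_Measles·L_Measles = 0.32 × 0.0576 = 0.018432
Normaliser: 0.042471 + 0.001856 + 0.018432 = 0.062759
P(Condition Cold | x) = 0.042471 / 0.062759 ≈ 0.677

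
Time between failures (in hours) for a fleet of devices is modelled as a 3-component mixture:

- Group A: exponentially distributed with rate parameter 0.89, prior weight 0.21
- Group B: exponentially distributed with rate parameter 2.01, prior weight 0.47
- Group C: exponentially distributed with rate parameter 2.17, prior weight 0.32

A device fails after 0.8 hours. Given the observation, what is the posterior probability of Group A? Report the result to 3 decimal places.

The responsibility of component k is w_k f_k(x) divided by Σ_j w_j f_j(x).
Evaluate each component's likelihood at the observed value:
  L_A = 0.89·e^(−0.89·0.8) = 0.89·e^(−0.7120) = 0.436689
  L_B = 2.01·e^(−2.01·0.8) = 2.01·e^(−1.6080) = 0.402578
  L_C = 2.17·e^(−2.17·0.8) = 2.17·e^(−1.7360) = 0.382406
Prior × likelihood for each component:
  w_A·L_A = 0.21 × 0.436689 = 0.0917047
  w_B·L_B = 0.47 × 0.402578 = 0.189212
  w_C·L_C = 0.32 × 0.382406 = 0.12237
Normaliser: 0.0917047 + 0.189212 + 0.12237 = 0.403286
Responsibility of Group A: 0.0917047 / 0.403286 ≈ 0.227

0.227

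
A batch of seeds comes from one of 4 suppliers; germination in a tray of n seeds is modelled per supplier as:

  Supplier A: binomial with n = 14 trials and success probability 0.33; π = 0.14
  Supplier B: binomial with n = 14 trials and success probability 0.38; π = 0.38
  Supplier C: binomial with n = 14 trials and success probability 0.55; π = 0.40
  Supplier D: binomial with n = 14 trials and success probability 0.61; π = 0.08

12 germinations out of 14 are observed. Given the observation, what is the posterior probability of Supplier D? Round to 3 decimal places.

Posterior ∝ prior × likelihood, so P(k | x) ∝ w_k f_k(x); normalise over all components.
Evaluate each component's likelihood at the observed value:
  p_A = C(14,12)·0.33^12·0.67^2 = 91·1.66789e-06·0.4489 = 6.81331e-05
  p_B = C(14,12)·0.38^12·0.62^2 = 91·9.06574e-06·0.3844 = 0.000317123
  p_C = C(14,12)·0.55^12·0.45^2 = 91·0.000766218·0.2025 = 0.0141195
  p_D = C(14,12)·0.61^12·0.39^2 = 91·0.00265435·0.1521 = 0.0367391
Multiply by the mixture weights:
  w_A·p_A = 0.14 × 6.81331e-05 = 9.53864e-06
  w_B·p_B = 0.38 × 0.000317123 = 0.000120507
  w_C·p_C = 0.40 × 0.0141195 = 0.00564779
  w_D·p_D = 0.08 × 0.0367391 = 0.00293913
Normaliser: 9.53864e-06 + 0.000120507 + 0.00564779 + 0.00293913 = 0.00871697
P(Supplier D | 12 germinations out of 14) ≈ 0.337

0.337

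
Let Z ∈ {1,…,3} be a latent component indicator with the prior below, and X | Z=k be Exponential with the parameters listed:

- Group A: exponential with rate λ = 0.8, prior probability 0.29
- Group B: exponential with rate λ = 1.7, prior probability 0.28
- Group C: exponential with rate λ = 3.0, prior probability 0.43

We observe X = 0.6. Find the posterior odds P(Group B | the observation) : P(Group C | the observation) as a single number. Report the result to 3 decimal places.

0.805

Only the two components matter; the odds are (π_i f_i(x)) / (π_j f_j(x)).
Component likelihoods at x = 0.6:
  p_A = 0.495027
  p_B = 0.613011
  p_C = 0.495897
Odds = (0.28/0.43) × (0.613011/0.495897) = 0.651163 × 1.23617 ≈ 0.805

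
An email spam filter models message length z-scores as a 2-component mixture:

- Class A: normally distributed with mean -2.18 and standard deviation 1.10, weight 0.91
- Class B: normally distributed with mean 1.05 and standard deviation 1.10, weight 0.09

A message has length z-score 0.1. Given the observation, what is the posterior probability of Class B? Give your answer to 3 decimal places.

0.369

The responsibility of component k is w_k f_k(x) divided by Σ_j w_j f_j(x).
Evaluate each component's likelihood at the observed value:
  p_A = 0.0423262
  p_B = 0.249778
Prior × likelihood for each component:
  w_A·p_A = 0.91 × 0.0423262 = 0.0385169
  w_B·p_B = 0.09 × 0.249778 = 0.02248
Marginal: 0.0385169 + 0.02248 = 0.0609969
Responsibility of Class B: 0.02248 / 0.0609969 ≈ 0.369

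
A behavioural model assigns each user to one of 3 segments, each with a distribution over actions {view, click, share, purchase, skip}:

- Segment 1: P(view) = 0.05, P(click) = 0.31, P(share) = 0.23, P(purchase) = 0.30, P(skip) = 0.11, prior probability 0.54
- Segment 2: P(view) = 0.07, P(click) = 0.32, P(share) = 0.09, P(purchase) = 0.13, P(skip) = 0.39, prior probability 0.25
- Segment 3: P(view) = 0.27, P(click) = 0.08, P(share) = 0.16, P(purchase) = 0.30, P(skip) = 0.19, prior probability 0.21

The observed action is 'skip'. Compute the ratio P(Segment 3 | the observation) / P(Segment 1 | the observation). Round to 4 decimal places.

0.6717

Posterior odds = (π_i f_i(x)) / (π_j f_j(x)); the normalising sum cancels.
Categorical probabilities:
  L_1 = P(skip | comp) = 0.11
  L_2 = P(skip | comp) = 0.39
  L_3 = P(skip | comp) = 0.19
Posterior odds = (π_3·L_3) / (π_1·L_1) = (0.21·0.19) / (0.54·0.11) = 0.0399 / 0.0594 ≈ 0.6717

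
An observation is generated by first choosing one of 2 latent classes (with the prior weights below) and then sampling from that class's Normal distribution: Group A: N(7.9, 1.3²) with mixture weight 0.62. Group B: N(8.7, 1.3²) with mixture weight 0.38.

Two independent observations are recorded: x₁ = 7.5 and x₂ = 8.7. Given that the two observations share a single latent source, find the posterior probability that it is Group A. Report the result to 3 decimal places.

Apply Bayes' rule: the posterior for each component is proportional to its prior times its likelihood at x.
Since both observations come from the same component, the likelihood for component k is f_k(x₁)·f_k(x₂).
  L_A = [(1/(1.3·√(2π)))·exp(−(7.5−7.9)²/(2·1.3²)) = 0.306879·exp(-0.04734) = 0.29269] × [0.253941] = 0.0743262
  L_B = [(1/(1.3·√(2π)))·exp(−(7.5−8.7)²/(2·1.3²)) = 0.306879·exp(-0.42604) = 0.20042] × [0.306879] = 0.0615047
Weight by the priors:
  π_A·L_A = 0.62 × 0.0743262 = 0.0460822
  π_B·L_B = 0.38 × 0.0615047 = 0.0233718
Denominator: 0.0460822 + 0.0233718 = 0.069454
Responsibility of Group A: 0.0460822 / 0.069454 ≈ 0.663

0.663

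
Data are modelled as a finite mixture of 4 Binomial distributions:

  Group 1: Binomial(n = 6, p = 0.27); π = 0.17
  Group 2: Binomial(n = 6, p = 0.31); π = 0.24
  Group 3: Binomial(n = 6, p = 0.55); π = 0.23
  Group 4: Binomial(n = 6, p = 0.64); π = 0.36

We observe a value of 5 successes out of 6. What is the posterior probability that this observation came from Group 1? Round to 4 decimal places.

0.0090

The responsibility of component k is P(Z=k) f_k(x) divided by Σ_j P(Z=j) f_j(x).
Evaluate each component's likelihood at the observed value:
  p_1 = 0.00628482
  p_2 = 0.0118525
  p_3 = 0.135887
  p_4 = 0.231928
Multiply by the mixture weights:
  P(Z=1)·p_1 = 0.17 × 0.00628482 = 0.00106842
  P(Z=2)·p_2 = 0.24 × 0.0118525 = 0.00284459
  P(Z=3)·p_3 = 0.23 × 0.135887 = 0.031254
  P(Z=4)·p_4 = 0.36 × 0.231928 = 0.0834942
Evidence: 0.00106842 + 0.00284459 + 0.031254 + 0.0834942 = 0.118661
So the posterior for Group 1 is 0.00106842 / 0.118661 ≈ 0.0090.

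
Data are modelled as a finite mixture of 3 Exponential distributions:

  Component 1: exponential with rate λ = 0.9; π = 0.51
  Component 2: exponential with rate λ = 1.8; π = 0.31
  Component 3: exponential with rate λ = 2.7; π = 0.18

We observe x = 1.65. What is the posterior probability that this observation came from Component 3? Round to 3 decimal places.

0.041

P(component k | x) = w_k·f_k(x) / marginal(x), where marginal(x) = Σ_j w_j·f_j(x).
Exponential densities:
  f_1 = 0.9·e^(−0.9·1.65) = 0.9·e^(−1.4850) = 0.203852
  f_2 = 1.8·e^(−1.8·1.65) = 1.8·e^(−2.9700) = 0.092346
  f_3 = 2.7·e^(−2.7·1.65) = 2.7·e^(−4.4550) = 0.0313749
Weight by the priors:
  w_1·f_1 = 0.51 × 0.203852 = 0.103965
  w_2·f_2 = 0.31 × 0.092346 = 0.0286272
  w_3·f_3 = 0.18 × 0.0313749 = 0.00564748
Marginal: 0.103965 + 0.0286272 + 0.00564748 = 0.138239
P(Component 3 | the observation) ≈ 0.041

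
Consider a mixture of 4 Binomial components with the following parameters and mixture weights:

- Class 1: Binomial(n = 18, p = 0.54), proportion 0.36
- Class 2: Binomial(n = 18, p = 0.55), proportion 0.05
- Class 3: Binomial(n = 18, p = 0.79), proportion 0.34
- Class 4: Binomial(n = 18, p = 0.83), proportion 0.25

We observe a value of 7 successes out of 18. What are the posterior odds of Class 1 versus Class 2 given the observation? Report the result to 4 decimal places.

8.0640

Since P(k|x) ∝ π_k f_k(x), the posterior odds are π_i f_i(x) / (π_j f_j(x)).
Binomial probabilities:
  f_1 = C(18,7)·0.54^7·0.46^11 = 31824·0.0133893·0.000195135 = 0.0831471
  f_2 = C(18,7)·0.55^7·0.45^11 = 31824·0.0152244·0.000153228 = 0.0742389
  f_3 = C(18,7)·0.79^7·0.21^11 = 31824·0.192039·3.50278e-08 = 0.00021407
  f_4 = C(18,7)·0.83^7·0.17^11 = 31824·0.271361·3.42719e-09 = 2.95964e-05
Odds = (0.36/0.05) × (0.0831471/0.0742389) = 7.2 × 1.11999 ≈ 8.0640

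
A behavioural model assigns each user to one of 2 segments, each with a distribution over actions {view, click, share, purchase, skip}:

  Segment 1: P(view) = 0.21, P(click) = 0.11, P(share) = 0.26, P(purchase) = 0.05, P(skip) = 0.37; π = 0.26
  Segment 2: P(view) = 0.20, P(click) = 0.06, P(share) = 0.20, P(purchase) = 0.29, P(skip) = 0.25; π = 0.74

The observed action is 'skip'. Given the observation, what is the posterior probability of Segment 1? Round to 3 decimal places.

P(component k | x) = π_k·f_k(x) / marginal(x), where marginal(x) = Σ_j π_j·f_j(x).
Categorical probabilities:
  p_1 = P(skip | comp) = 0.37
  p_2 = P(skip | comp) = 0.25
Multiply by the mixture weights:
  π_1·p_1 = 0.26 × 0.37 = 0.0962
  π_2·p_2 = 0.74 × 0.25 = 0.185
Evidence: 0.0962 + 0.185 = 0.2812
P(Segment 1 | x) = 0.0962 / 0.2812 ≈ 0.342

0.342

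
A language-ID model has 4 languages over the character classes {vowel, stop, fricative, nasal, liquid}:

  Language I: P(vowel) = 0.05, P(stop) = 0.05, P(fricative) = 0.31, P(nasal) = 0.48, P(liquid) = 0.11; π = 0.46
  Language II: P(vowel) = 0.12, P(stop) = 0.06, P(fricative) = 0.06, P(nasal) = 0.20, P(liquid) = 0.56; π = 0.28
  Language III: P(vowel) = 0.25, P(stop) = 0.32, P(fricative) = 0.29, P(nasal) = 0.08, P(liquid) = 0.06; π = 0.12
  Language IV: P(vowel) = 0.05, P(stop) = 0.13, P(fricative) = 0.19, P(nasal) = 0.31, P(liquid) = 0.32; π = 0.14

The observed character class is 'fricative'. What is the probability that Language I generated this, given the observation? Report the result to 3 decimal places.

P(component k | x) = π_k·f_k(x) / marginal(x), where marginal(x) = Σ_j π_j·f_j(x).
Component likelihoods at x = 'fricative':
  L_I = P(fricative | comp) = 0.31
  L_II = P(fricative | comp) = 0.06
  L_III = P(fricative | comp) = 0.29
  L_IV = P(fricative | comp) = 0.19
Prior × likelihood for each component:
  π_I·L_I = 0.46 × 0.31 = 0.1426
  π_II·L_II = 0.28 × 0.06 = 0.0168
  π_III·L_III = 0.12 × 0.29 = 0.0348
  π_IV·L_IV = 0.14 × 0.19 = 0.0266
Sum: 0.1426 + 0.0168 + 0.0348 + 0.0266 = 0.2208
Responsibility of Language I: 0.1426 / 0.2208 ≈ 0.646

0.646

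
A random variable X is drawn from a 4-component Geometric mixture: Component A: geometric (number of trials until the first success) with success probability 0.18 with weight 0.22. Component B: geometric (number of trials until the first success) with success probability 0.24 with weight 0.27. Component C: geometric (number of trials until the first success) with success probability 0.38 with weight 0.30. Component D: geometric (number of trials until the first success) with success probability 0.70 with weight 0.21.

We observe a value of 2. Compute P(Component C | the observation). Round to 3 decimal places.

0.360

Posterior ∝ prior × likelihood, so P(k | x) ∝ w_k f_k(x); normalise over all components.
Evaluate each component's likelihood at the observed value:
  p_A = 0.18·(1−0.18)^1 = 0.18·0.82 = 0.1476
  p_B = 0.24·(1−0.24)^1 = 0.24·0.76 = 0.1824
  p_C = 0.38·(1−0.38)^1 = 0.38·0.62 = 0.2356
  p_D = 0.70·(1−0.70)^1 = 0.70·0.3 = 0.21
Unnormalised posteriors:
  w_A·p_A = 0.22 × 0.1476 = 0.032472
  w_B·p_B = 0.27 × 0.1824 = 0.049248
  w_C·p_C = 0.30 × 0.2356 = 0.07068
  w_D·p_D = 0.21 × 0.21 = 0.0441
Normaliser: 0.032472 + 0.049248 + 0.07068 + 0.0441 = 0.1965
Responsibility of Component C: 0.07068 / 0.1965 ≈ 0.360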